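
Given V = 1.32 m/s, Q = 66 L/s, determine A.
Formula: Q = A V
Substituting knowns: 66 = A·1.32·1000
Solving for A: A = (66/1000)/1.32 = 0.05 m²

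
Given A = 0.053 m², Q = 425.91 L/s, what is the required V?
Formula: Q = A V
Substituting knowns: 425.91 = 0.053·V·1000
Solving for V: V = (425.91/1000)/0.053 = 8.036 m/s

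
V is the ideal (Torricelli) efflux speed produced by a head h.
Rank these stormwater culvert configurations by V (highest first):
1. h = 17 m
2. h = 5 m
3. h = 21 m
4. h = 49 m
Case 1: V = 18.26 m/s
Case 2: V = 9.905 m/s
Case 3: V = 20.3 m/s
Case 4: V = 31.01 m/s
Ranking (highest first): 4, 3, 1, 2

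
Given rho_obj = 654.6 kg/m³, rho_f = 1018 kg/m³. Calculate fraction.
Formula: f_{sub} = \frac{\rho_{obj}}{\rho_f}
fraction = 654.6/1018 = 0.643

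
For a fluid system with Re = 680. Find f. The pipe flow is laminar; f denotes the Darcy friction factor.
Formula: f = \frac{64}{Re}
f = 64/680 = 0.09412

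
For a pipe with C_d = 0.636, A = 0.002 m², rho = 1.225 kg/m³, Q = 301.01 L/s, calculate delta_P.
Formula: Q = C_d A \sqrt{\frac{2 \Delta P}{\rho}}
Substituting knowns: 301.01 = 0.636·0.002·√(2·(delta_P·1000)/1.225)·1000
Solving for delta_P: delta_P = ((301.01/1000)/(0.636·0.002))²·1.225/2/1000 = 34.3 kPa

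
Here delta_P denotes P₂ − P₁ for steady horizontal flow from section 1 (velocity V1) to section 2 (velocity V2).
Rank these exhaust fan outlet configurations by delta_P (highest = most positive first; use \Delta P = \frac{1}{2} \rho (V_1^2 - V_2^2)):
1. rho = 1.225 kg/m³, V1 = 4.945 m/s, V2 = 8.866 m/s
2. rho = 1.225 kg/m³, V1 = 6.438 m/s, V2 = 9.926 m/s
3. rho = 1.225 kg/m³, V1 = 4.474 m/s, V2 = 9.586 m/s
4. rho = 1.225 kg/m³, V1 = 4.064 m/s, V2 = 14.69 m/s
Case 1: delta_P = -0.03317 kPa
Case 2: delta_P = -0.03496 kPa
Case 3: delta_P = -0.04402 kPa
Case 4: delta_P = -0.1221 kPa
Ranking (highest first): 1, 2, 3, 4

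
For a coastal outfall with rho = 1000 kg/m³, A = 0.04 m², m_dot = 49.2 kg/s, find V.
Formula: \dot{m} = \rho A V
Substituting knowns: 49.2 = 1000·0.04·V
Solving for V: V = 49.2/(1000·0.04) = 1.23 m/s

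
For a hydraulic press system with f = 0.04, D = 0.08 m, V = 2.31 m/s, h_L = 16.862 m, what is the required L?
Formula: h_L = f \frac{L}{D} \frac{V^2}{2g}
Substituting knowns: 16.862 = 0.04·(L/0.08)·2.31²/(2·9.81)
Solving for L: L = 16.862·2·9.81·0.08/(0.04·2.31²) = 124 m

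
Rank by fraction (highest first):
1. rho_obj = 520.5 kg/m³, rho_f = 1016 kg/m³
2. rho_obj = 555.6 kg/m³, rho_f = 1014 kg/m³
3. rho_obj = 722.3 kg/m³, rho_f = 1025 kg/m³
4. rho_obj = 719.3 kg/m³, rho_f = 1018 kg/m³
Case 1: fraction = 0.5123
Case 2: fraction = 0.5479
Case 3: fraction = 0.7047
Case 4: fraction = 0.7066
Ranking (highest first): 4, 3, 2, 1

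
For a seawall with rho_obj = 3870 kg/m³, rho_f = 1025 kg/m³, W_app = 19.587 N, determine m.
Formula: W_{app} = mg\left(1 - \frac{\rho_f}{\rho_{obj}}\right)
Substituting knowns: 19.587 = m·9.81·(1 − 1025/3870)
Solving for m: m = 19.587/(9.81·(1 − 1025/3870)) = 2.716 kg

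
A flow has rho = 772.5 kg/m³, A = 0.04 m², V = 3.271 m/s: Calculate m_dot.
Formula: \dot{m} = \rho A V
m_dot = 772.5·0.04·3.271 = 101.1 kg/s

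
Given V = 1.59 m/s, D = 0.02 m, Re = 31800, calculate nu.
Formula: Re = \frac{V D}{\nu}
Substituting knowns: 31800 = 1.59·0.02/nu
Solving for nu: nu = 1.59·0.02/31800 = 1.000e-06 m²/s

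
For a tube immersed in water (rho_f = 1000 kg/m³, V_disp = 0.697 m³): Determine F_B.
Formula: F_B = \rho_f g V_{disp}
F_B = 1000·9.81·0.697 = 6838 N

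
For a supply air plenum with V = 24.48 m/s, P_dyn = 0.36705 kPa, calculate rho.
Formula: P_{dyn} = \frac{1}{2} \rho V^2
Substituting knowns: 0.36705 = 0.5·rho·24.48²/1000
Solving for rho: rho = 2·(0.36705·1000)/24.48² = 1.225 kg/m³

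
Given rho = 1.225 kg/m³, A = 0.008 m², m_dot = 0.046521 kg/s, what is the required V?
Formula: \dot{m} = \rho A V
Substituting knowns: 0.046521 = 1.225·0.008·V
Solving for V: V = 0.046521/(1.225·0.008) = 4.747 m/s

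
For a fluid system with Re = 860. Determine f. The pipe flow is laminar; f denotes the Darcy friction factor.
Formula: f = \frac{64}{Re}
f = 64/860 = 0.07442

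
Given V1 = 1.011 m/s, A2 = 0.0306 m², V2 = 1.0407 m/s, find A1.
Formula: V_2 = \frac{A_1 V_1}{A_2}
Substituting knowns: 1.0407 = A1·1.011/0.0306
Solving for A1: A1 = 1.0407·0.0306/1.011 = 0.0315 m²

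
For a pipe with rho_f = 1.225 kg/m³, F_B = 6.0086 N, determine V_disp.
Formula: F_B = \rho_f g V_{disp}
Substituting knowns: 6.0086 = 1.225·9.81·V_disp
Solving for V_disp: V_disp = 6.0086/(1.225·9.81) = 0.5 m³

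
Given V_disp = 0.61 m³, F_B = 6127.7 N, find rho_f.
Formula: F_B = \rho_f g V_{disp}
Substituting knowns: 6127.7 = rho_f·9.81·0.61
Solving for rho_f: rho_f = 6127.7/(9.81·0.61) = 1024 kg/m³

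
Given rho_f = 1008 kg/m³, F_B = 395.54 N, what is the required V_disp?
Formula: F_B = \rho_f g V_{disp}
Substituting knowns: 395.54 = 1008·9.81·V_disp
Solving for V_disp: V_disp = 395.54/(1008·9.81) = 0.04 m³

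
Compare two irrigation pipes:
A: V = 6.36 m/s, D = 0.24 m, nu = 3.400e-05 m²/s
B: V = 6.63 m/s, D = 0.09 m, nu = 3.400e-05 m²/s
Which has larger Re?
Re(A) = 44894, Re(B) = 17550. Answer: A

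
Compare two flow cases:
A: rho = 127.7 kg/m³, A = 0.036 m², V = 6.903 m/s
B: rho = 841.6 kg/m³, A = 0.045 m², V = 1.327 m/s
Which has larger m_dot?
m_dot(A) = 31.73 kg/s, m_dot(B) = 50.26 kg/s. Answer: B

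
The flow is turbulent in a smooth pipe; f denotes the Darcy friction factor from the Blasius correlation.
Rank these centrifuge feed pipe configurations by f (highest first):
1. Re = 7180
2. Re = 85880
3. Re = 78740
Case 1: f = 0.03433
Case 2: f = 0.01846
Case 3: f = 0.01886
Ranking (highest first): 1, 3, 2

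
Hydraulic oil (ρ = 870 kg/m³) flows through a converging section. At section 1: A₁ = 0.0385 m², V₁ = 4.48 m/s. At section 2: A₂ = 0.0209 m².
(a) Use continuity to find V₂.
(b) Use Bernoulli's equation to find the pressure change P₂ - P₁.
(a) Continuity: A₁V₁=A₂V₂ -> V₂=A₁V₁/A₂=0.0385*4.48/0.0209=8.25 m/s
(b) Bernoulli: P₂-P₁=0.5*rho*(V₁^2-V₂^2)/1000=0.5*870*(4.48^2-8.25^2)/1000=-20.88 kPa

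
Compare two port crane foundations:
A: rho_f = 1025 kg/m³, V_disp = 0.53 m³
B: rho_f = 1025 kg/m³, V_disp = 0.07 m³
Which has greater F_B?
F_B(A) = 5329 N, F_B(B) = 703.9 N. Answer: A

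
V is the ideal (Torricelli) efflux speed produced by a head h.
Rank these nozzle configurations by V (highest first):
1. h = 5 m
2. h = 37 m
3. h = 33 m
Case 1: V = 9.905 m/s
Case 2: V = 26.94 m/s
Case 3: V = 25.45 m/s
Ranking (highest first): 2, 3, 1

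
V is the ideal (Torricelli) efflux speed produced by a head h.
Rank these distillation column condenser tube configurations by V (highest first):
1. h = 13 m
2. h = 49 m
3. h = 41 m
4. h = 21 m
Case 1: V = 15.97 m/s
Case 2: V = 31.01 m/s
Case 3: V = 28.36 m/s
Case 4: V = 20.3 m/s
Ranking (highest first): 2, 3, 4, 1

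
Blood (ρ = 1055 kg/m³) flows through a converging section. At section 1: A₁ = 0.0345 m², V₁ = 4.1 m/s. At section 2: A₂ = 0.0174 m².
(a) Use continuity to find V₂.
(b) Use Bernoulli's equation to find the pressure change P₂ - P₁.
(a) Continuity: A₁V₁=A₂V₂ -> V₂=A₁V₁/A₂=0.0345*4.1/0.0174=8.13 m/s
(b) Bernoulli: P₂-P₁=0.5*rho*(V₁^2-V₂^2)/1000=0.5*1055*(4.1^2-8.13^2)/1000=-26 kPa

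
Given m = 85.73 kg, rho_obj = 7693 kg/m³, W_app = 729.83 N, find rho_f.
Formula: W_{app} = mg\left(1 - \frac{\rho_f}{\rho_{obj}}\right)
Substituting knowns: 729.83 = 85.73·9.81·(1 − rho_f/7693)
Solving for rho_f: rho_f = 7693·(1 − 729.83/(85.73·9.81)) = 1017 kg/m³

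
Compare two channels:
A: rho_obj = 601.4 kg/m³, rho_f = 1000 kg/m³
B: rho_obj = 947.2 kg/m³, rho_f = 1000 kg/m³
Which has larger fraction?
fraction(A) = 0.6014, fraction(B) = 0.9472. Answer: B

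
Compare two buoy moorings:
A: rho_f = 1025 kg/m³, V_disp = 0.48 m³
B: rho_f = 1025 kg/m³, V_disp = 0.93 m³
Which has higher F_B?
F_B(A) = 4827 N, F_B(B) = 9351 N. Answer: B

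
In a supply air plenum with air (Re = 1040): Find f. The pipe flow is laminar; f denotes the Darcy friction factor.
Formula: f = \frac{64}{Re}
f = 64/1040 = 0.06154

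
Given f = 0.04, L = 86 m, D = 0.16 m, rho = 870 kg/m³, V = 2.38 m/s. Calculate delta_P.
Formula: \Delta P = f \frac{L}{D} \frac{\rho V^2}{2}
delta_P = 0.04·(86/0.16)·0.5·870·2.38²/1000 = 52.98 kPa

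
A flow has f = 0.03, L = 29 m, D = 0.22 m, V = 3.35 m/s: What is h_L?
Formula: h_L = f \frac{L}{D} \frac{V^2}{2g}
h_L = 0.03·(29/0.22)·3.35²/(2·9.81) = 2.262 m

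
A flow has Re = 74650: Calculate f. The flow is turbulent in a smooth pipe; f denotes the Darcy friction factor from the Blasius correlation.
Formula: f = \frac{0.316}{Re^{0.25}}
f = 0.316/74650^0.25 = 0.01912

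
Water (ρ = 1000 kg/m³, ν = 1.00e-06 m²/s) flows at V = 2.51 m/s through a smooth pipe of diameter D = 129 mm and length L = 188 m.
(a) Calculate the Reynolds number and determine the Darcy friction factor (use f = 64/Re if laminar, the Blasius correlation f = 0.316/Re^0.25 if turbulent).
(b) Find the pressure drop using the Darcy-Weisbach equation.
(a) Re = V·D/ν = 2.51·0.129/1.00e-06 = 323790 → turbulent (Re > 4000); f = 0.316/Re^0.25 = 0.316/323790^0.25 = 0.013247 (Blasius is strictly valid for Re ≲ 1e5; used here as the smooth-pipe estimate the problem specifies)
(b) Darcy-Weisbach: ΔP = f·(L/D)·½ρV²/1000 = 0.013247·(188/0.129)·½·1000·2.51²/1000 = 60.81 kPa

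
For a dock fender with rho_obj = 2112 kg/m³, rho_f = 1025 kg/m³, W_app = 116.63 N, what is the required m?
Formula: W_{app} = mg\left(1 - \frac{\rho_f}{\rho_{obj}}\right)
Substituting knowns: 116.63 = m·9.81·(1 − 1025/2112)
Solving for m: m = 116.63/(9.81·(1 − 1025/2112)) = 23.1 kg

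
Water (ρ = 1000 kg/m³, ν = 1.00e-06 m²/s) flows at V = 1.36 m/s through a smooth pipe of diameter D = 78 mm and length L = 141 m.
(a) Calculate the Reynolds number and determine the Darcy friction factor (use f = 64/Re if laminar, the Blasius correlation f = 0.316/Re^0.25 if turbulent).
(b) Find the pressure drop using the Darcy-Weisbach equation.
(a) Re = V·D/ν = 1.36·0.078/1.00e-06 = 106080 → turbulent (Re > 4000); f = 0.316/Re^0.25 = 0.316/106080^0.25 = 0.01751 (Blasius is strictly valid for Re ≲ 1e5; used here as the smooth-pipe estimate the problem specifies)
(b) Darcy-Weisbach: ΔP = f·(L/D)·½ρV²/1000 = 0.01751·(141/0.078)·½·1000·1.36²/1000 = 29.27 kPa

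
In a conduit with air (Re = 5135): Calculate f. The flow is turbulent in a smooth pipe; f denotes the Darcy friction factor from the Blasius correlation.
Formula: f = \frac{0.316}{Re^{0.25}}
f = 0.316/5135^0.25 = 0.03733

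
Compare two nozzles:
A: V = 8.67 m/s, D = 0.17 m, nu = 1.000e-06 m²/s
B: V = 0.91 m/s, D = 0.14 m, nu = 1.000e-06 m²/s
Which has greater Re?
Re(A) = 1.474e+06, Re(B) = 127400. Answer: A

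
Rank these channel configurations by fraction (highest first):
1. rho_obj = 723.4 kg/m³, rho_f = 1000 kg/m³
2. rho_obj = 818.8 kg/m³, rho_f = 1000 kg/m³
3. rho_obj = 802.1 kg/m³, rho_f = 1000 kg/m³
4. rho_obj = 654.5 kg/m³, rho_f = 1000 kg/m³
Case 1: fraction = 0.7234
Case 2: fraction = 0.8188
Case 3: fraction = 0.8021
Case 4: fraction = 0.6545
Ranking (highest first): 2, 3, 1, 4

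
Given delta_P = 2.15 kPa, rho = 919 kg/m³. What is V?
Formula: V = \sqrt{\frac{2 \Delta P}{\rho}}
V = √(2·(2.15·1000)/919) = 2.163 m/s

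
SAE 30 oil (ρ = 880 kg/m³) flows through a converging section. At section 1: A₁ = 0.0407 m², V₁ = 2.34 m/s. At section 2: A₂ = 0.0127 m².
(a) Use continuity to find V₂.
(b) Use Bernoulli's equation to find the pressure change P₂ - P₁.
(a) Continuity: A₁V₁=A₂V₂ -> V₂=A₁V₁/A₂=0.0407*2.34/0.0127=7.50 m/s
(b) Bernoulli: P₂-P₁=0.5*rho*(V₁^2-V₂^2)/1000=0.5*880*(2.34^2-7.50^2)/1000=-22.34 kPa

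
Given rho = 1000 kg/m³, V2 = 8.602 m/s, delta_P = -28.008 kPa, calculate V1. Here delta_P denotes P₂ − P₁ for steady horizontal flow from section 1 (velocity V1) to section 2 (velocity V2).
Formula: \Delta P = \frac{1}{2} \rho (V_1^2 - V_2^2)
Substituting knowns: -28.008 = 0.5·1000·(V1² − 8.602²)/1000
Solving for V1: V1 = √(8.602² + 2·(-28.008·1000)/1000) = 4.24 m/s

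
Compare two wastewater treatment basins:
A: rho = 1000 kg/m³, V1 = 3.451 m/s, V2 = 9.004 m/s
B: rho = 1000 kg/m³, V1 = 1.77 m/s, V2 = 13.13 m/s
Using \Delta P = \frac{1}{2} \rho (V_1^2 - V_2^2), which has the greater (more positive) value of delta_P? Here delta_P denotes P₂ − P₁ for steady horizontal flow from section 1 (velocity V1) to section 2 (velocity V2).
delta_P(A) = -34.58 kPa, delta_P(B) = -84.63 kPa. Answer: A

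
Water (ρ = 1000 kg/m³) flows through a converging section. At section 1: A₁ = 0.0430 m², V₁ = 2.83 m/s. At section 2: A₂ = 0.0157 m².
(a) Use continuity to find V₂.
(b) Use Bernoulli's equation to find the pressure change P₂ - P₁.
(a) Continuity: A₁V₁=A₂V₂ -> V₂=A₁V₁/A₂=0.0430*2.83/0.0157=7.75 m/s
(b) Bernoulli: P₂-P₁=0.5*rho*(V₁^2-V₂^2)/1000=0.5*1000*(2.83^2-7.75^2)/1000=-26.03 kPa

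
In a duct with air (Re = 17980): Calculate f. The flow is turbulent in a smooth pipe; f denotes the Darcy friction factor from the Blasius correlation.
Formula: f = \frac{0.316}{Re^{0.25}}
f = 0.316/17980^0.25 = 0.02729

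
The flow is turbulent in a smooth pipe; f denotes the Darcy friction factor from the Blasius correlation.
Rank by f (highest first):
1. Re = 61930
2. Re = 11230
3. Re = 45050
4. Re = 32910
Case 1: f = 0.02003
Case 2: f = 0.0307
Case 3: f = 0.02169
Case 4: f = 0.02346
Ranking (highest first): 2, 4, 3, 1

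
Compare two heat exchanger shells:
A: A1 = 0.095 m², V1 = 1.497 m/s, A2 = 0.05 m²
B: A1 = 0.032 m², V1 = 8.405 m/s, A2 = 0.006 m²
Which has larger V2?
V2(A) = 2.844 m/s, V2(B) = 44.83 m/s. Answer: B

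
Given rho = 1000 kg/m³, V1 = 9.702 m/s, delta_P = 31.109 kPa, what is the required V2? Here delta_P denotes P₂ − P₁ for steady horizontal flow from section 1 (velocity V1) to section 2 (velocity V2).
Formula: \Delta P = \frac{1}{2} \rho (V_1^2 - V_2^2)
Substituting knowns: 31.109 = 0.5·1000·(9.702² − V2²)/1000
Solving for V2: V2 = √(9.702² − 2·(31.109·1000)/1000) = 5.649 m/s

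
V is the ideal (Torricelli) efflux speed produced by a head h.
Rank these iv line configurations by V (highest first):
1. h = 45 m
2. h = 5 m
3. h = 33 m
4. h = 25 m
Case 1: V = 29.71 m/s
Case 2: V = 9.905 m/s
Case 3: V = 25.45 m/s
Case 4: V = 22.15 m/s
Ranking (highest first): 1, 3, 4, 2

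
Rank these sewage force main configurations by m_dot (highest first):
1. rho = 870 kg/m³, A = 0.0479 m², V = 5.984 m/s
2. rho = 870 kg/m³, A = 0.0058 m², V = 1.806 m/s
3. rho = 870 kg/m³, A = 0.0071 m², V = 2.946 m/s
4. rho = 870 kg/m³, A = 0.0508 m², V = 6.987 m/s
Case 1: m_dot = 249.4 kg/s
Case 2: m_dot = 9.113 kg/s
Case 3: m_dot = 18.2 kg/s
Case 4: m_dot = 308.8 kg/s
Ranking (highest first): 4, 1, 3, 2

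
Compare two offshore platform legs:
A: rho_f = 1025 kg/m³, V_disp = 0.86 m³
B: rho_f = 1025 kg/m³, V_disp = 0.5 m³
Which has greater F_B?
F_B(A) = 8648 N, F_B(B) = 5028 N. Answer: A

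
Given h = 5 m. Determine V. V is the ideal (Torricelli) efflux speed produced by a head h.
Formula: V = \sqrt{2 g h}
V = √(2·9.81·5) = 9.905 m/s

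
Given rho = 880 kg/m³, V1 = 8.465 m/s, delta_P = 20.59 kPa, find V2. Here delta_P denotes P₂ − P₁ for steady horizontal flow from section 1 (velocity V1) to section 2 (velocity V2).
Formula: \Delta P = \frac{1}{2} \rho (V_1^2 - V_2^2)
Substituting knowns: 20.59 = 0.5·880·(8.465² − V2²)/1000
Solving for V2: V2 = √(8.465² − 2·(20.59·1000)/880) = 4.986 m/s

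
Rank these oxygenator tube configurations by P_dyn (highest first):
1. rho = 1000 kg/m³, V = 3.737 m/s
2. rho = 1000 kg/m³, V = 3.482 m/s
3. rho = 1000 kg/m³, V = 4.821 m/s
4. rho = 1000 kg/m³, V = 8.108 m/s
Case 1: P_dyn = 6.983 kPa
Case 2: P_dyn = 6.062 kPa
Case 3: P_dyn = 11.62 kPa
Case 4: P_dyn = 32.87 kPa
Ranking (highest first): 4, 3, 1, 2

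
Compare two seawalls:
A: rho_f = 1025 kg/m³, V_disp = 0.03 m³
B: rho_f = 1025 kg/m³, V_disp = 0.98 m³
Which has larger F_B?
F_B(A) = 301.7 N, F_B(B) = 9854 N. Answer: B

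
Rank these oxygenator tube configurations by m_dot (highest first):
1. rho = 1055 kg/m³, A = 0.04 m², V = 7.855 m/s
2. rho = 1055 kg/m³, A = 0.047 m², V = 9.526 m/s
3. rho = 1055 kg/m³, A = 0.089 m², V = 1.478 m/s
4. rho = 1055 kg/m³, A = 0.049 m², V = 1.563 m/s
Case 1: m_dot = 331.5 kg/s
Case 2: m_dot = 472.3 kg/s
Case 3: m_dot = 138.8 kg/s
Case 4: m_dot = 80.8 kg/s
Ranking (highest first): 2, 1, 3, 4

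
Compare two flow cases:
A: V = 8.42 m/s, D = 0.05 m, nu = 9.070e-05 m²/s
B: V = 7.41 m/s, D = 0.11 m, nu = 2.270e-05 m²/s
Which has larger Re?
Re(A) = 4642, Re(B) = 35907. Answer: B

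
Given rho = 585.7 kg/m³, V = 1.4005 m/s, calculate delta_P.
Formula: V = \sqrt{\frac{2 \Delta P}{\rho}}
Substituting knowns: 1.4005 = √(2·(delta_P·1000)/585.7)
Solving for delta_P: delta_P = 1.4005²·585.7/2/1000 = 0.5744 kPa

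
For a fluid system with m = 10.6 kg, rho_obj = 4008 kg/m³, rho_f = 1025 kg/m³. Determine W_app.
Formula: W_{app} = mg\left(1 - \frac{\rho_f}{\rho_{obj}}\right)
W_app = 10.6·9.81·(1 − 1025/4008) = 77.39 N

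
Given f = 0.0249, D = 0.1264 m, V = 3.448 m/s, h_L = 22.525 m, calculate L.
Formula: h_L = f \frac{L}{D} \frac{V^2}{2g}
Substituting knowns: 22.525 = 0.0249·(L/0.1264)·3.448²/(2·9.81)
Solving for L: L = 22.525·2·9.81·0.1264/(0.0249·3.448²) = 188.7 m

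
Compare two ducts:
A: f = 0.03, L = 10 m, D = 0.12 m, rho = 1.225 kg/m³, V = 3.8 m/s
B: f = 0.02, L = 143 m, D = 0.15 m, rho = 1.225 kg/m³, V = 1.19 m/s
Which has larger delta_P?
delta_P(A) = 0.02211 kPa, delta_P(B) = 0.01654 kPa. Answer: A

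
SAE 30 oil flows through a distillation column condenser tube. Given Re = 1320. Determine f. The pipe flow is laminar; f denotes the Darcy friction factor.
Formula: f = \frac{64}{Re}
f = 64/1320 = 0.04848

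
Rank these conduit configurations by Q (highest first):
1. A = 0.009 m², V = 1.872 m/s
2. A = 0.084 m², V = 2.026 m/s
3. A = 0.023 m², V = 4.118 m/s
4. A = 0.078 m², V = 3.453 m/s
Case 1: Q = 16.85 L/s
Case 2: Q = 170.2 L/s
Case 3: Q = 94.71 L/s
Case 4: Q = 269.3 L/s
Ranking (highest first): 4, 2, 3, 1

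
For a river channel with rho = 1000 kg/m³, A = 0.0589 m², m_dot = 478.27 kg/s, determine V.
Formula: \dot{m} = \rho A V
Substituting knowns: 478.27 = 1000·0.0589·V
Solving for V: V = 478.27/(1000·0.0589) = 8.12 m/s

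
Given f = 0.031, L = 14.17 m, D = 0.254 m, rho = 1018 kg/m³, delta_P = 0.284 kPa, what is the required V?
Formula: \Delta P = f \frac{L}{D} \frac{\rho V^2}{2}
Substituting knowns: 0.284 = 0.031·(14.17/0.254)·0.5·1018·V²/1000
Solving for V: V = √((0.284·1000)/(0.031·(14.17/0.254)·0.5·1018)) = 0.568 m/s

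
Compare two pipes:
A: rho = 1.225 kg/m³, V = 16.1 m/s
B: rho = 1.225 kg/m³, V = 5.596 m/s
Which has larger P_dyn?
P_dyn(A) = 0.1588 kPa, P_dyn(B) = 0.01918 kPa. Answer: A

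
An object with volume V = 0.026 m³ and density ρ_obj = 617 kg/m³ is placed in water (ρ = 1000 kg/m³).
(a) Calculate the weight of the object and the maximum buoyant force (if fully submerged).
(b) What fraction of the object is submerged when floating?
(a) W=rho_obj*g*V=617*9.81*0.026=157.4 N; F_B(max)=rho*g*V=1000*9.81*0.026=255.1 N
(b) Floating fraction=rho_obj/rho=617/1000=0.617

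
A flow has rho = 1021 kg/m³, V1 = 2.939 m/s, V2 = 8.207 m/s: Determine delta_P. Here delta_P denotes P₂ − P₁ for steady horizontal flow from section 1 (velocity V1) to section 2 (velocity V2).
Formula: \Delta P = \frac{1}{2} \rho (V_1^2 - V_2^2)
delta_P = 0.5·1021·(2.939² − 8.207²)/1000 = -29.98 kPa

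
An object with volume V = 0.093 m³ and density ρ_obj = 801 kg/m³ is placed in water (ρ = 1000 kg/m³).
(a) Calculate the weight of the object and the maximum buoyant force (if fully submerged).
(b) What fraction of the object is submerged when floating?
(a) W=rho_obj*g*V=801*9.81*0.093=730.8 N; F_B(max)=rho*g*V=1000*9.81*0.093=912.3 N
(b) Floating fraction=rho_obj/rho=801/1000=0.801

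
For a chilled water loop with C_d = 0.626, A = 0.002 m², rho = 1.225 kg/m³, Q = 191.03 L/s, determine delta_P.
Formula: Q = C_d A \sqrt{\frac{2 \Delta P}{\rho}}
Substituting knowns: 191.03 = 0.626·0.002·√(2·(delta_P·1000)/1.225)·1000
Solving for delta_P: delta_P = ((191.03/1000)/(0.626·0.002))²·1.225/2/1000 = 14.26 kPa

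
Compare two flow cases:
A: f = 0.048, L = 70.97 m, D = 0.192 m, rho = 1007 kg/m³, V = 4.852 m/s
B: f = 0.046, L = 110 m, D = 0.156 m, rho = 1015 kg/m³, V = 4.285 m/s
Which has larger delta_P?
delta_P(A) = 210.3 kPa, delta_P(B) = 302.2 kPa. Answer: B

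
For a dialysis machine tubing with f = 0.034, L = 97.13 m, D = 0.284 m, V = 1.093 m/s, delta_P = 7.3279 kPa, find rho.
Formula: \Delta P = f \frac{L}{D} \frac{\rho V^2}{2}
Substituting knowns: 7.3279 = 0.034·(97.13/0.284)·0.5·rho·1.093²/1000
Solving for rho: rho = (7.3279·1000)/(0.034·(97.13/0.284)·0.5·1.093²) = 1055 kg/m³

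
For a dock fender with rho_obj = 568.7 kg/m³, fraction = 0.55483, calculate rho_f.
Formula: f_{sub} = \frac{\rho_{obj}}{\rho_f}
Substituting knowns: 0.55483 = 568.7/rho_f
Solving for rho_f: rho_f = 568.7/0.55483 = 1025 kg/m³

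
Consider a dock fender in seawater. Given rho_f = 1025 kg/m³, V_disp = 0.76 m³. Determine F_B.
Formula: F_B = \rho_f g V_{disp}
F_B = 1025·9.81·0.76 = 7642 N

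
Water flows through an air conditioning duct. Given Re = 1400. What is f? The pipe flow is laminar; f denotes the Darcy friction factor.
Formula: f = \frac{64}{Re}
f = 64/1400 = 0.04571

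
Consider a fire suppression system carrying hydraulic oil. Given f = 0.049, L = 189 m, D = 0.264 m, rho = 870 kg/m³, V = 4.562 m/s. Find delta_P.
Formula: \Delta P = f \frac{L}{D} \frac{\rho V^2}{2}
delta_P = 0.049·(189/0.264)·0.5·870·4.562²/1000 = 317.6 kPa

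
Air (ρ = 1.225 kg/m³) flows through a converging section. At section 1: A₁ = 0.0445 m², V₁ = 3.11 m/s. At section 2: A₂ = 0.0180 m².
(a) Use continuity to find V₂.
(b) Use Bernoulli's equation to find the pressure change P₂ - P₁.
(a) Continuity: A₁V₁=A₂V₂ -> V₂=A₁V₁/A₂=0.0445*3.11/0.0180=7.69 m/s
(b) Bernoulli: P₂-P₁=0.5*rho*(V₁^2-V₂^2)/1000=0.5*1.225*(3.11^2-7.69^2)/1000=-0.0303 kPa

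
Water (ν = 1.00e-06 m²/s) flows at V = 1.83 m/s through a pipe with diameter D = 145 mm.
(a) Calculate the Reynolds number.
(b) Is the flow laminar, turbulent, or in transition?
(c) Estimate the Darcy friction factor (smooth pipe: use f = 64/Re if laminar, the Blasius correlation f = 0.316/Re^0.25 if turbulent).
(a) Re = V·D/ν = 1.83·0.145/1.00e-06 = 265350
(b) Flow regime: turbulent (Re > 4000)
(c) Friction factor: f = 0.316/Re^0.25 = 0.316/265350^0.25 = 0.01392 (Blasius is strictly valid for Re ≲ 1e5; used here as the smooth-pipe estimate the problem specifies)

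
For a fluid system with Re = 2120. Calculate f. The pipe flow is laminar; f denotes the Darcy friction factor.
Formula: f = \frac{64}{Re}
f = 64/2120 = 0.03019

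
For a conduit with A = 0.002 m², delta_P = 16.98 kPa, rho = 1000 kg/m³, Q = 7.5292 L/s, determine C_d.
Formula: Q = C_d A \sqrt{\frac{2 \Delta P}{\rho}}
Substituting knowns: 7.5292 = C_d·0.002·√(2·(16.98·1000)/1000)·1000
Solving for C_d: C_d = (7.5292/1000)/(0.002·√(2·(16.98·1000)/1000)) = 0.646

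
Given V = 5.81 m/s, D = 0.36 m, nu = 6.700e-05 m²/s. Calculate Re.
Formula: Re = \frac{V D}{\nu}
Re = 5.81·0.36/6.700e-05 = 31218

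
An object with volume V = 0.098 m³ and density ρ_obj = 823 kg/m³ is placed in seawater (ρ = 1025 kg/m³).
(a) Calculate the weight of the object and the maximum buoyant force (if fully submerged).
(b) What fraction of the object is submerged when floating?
(a) W=rho_obj*g*V=823*9.81*0.098=791.2 N; F_B(max)=rho*g*V=1025*9.81*0.098=985.4 N
(b) Floating fraction=rho_obj/rho=823/1025=0.803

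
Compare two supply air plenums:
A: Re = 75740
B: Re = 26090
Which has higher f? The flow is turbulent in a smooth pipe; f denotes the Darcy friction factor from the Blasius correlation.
f(A) = 0.01905, f(B) = 0.02486. Answer: B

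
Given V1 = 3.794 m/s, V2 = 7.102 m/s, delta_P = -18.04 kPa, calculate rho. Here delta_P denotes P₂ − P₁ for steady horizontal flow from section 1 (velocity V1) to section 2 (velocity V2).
Formula: \Delta P = \frac{1}{2} \rho (V_1^2 - V_2^2)
Substituting knowns: -18.04 = 0.5·rho·(3.794² − 7.102²)/1000
Solving for rho: rho = 2·(-18.04·1000)/(3.794² − 7.102²) = 1001 kg/m³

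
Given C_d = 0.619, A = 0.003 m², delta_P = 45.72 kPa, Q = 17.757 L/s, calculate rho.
Formula: Q = C_d A \sqrt{\frac{2 \Delta P}{\rho}}
Substituting knowns: 17.757 = 0.619·0.003·√(2·(45.72·1000)/rho)·1000
Solving for rho: rho = 2·(45.72·1000)/((17.757/1000)/(0.619·0.003))² = 1000 kg/m³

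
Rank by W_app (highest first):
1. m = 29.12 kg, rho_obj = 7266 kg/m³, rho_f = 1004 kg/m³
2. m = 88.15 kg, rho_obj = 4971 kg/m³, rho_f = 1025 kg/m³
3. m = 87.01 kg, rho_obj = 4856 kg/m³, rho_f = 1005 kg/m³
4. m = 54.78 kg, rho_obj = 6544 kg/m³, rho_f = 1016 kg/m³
Case 1: W_app = 246.2 N
Case 2: W_app = 686.4 N
Case 3: W_app = 676.9 N
Case 4: W_app = 454 N
Ranking (highest first): 2, 3, 4, 1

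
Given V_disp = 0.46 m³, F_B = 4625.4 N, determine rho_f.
Formula: F_B = \rho_f g V_{disp}
Substituting knowns: 4625.4 = rho_f·9.81·0.46
Solving for rho_f: rho_f = 4625.4/(9.81·0.46) = 1025 kg/m³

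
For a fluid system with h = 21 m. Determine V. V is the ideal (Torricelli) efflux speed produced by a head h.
Formula: V = \sqrt{2 g h}
V = √(2·9.81·21) = 20.3 m/s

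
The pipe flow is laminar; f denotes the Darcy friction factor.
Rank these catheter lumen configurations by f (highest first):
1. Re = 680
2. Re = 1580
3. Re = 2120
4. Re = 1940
Case 1: f = 0.09412
Case 2: f = 0.04051
Case 3: f = 0.03019
Case 4: f = 0.03299
Ranking (highest first): 1, 2, 4, 3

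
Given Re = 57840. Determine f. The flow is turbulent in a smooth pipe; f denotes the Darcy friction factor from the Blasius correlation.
Formula: f = \frac{0.316}{Re^{0.25}}
f = 0.316/57840^0.25 = 0.02038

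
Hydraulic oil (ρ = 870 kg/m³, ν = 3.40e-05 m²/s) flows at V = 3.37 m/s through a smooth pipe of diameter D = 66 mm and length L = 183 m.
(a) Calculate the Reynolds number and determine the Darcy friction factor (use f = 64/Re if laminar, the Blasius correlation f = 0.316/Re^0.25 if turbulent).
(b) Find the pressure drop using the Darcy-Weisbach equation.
(a) Re = V·D/ν = 3.37·0.066/3.40e-05 = 6541.8 → turbulent (Re > 4000); f = 0.316/Re^0.25 = 0.316/6541.8^0.25 = 0.035137
(b) Darcy-Weisbach: ΔP = f·(L/D)·½ρV²/1000 = 0.035137·(183/0.066)·½·870·3.37²/1000 = 481.3 kPa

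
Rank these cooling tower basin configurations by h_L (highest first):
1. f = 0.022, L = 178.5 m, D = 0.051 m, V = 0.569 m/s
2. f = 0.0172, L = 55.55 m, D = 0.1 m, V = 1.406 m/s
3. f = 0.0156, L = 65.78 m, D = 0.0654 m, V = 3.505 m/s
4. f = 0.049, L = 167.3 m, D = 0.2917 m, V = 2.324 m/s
Case 1: h_L = 1.271 m
Case 2: h_L = 0.9627 m
Case 3: h_L = 9.825 m
Case 4: h_L = 7.736 m
Ranking (highest first): 3, 4, 1, 2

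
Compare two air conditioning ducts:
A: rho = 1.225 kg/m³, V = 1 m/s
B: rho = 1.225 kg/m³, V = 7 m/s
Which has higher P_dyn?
P_dyn(A) = 0.0006125 kPa, P_dyn(B) = 0.03001 kPa. Answer: B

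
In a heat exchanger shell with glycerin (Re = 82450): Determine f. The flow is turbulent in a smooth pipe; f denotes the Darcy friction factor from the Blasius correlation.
Formula: f = \frac{0.316}{Re^{0.25}}
f = 0.316/82450^0.25 = 0.01865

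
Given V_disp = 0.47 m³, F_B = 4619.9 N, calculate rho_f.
Formula: F_B = \rho_f g V_{disp}
Substituting knowns: 4619.9 = rho_f·9.81·0.47
Solving for rho_f: rho_f = 4619.9/(9.81·0.47) = 1002 kg/m³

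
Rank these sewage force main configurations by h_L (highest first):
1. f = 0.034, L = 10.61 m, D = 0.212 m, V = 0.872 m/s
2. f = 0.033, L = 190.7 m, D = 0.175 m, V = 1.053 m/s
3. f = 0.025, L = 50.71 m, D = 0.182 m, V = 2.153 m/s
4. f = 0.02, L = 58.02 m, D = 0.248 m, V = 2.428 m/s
Case 1: h_L = 0.06595 m
Case 2: h_L = 2.032 m
Case 3: h_L = 1.646 m
Case 4: h_L = 1.406 m
Ranking (highest first): 2, 3, 4, 1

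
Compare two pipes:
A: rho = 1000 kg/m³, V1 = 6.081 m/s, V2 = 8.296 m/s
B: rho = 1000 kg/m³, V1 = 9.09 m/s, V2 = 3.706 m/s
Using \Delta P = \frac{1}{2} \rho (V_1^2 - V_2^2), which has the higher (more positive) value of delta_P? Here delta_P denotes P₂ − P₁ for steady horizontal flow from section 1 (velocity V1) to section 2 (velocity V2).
delta_P(A) = -15.92 kPa, delta_P(B) = 34.45 kPa. Answer: B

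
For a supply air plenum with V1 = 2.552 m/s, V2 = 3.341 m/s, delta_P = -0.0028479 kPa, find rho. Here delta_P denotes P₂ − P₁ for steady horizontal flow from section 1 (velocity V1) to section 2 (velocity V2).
Formula: \Delta P = \frac{1}{2} \rho (V_1^2 - V_2^2)
Substituting knowns: -0.0028479 = 0.5·rho·(2.552² − 3.341²)/1000
Solving for rho: rho = 2·(-0.0028479·1000)/(2.552² − 3.341²) = 1.225 kg/m³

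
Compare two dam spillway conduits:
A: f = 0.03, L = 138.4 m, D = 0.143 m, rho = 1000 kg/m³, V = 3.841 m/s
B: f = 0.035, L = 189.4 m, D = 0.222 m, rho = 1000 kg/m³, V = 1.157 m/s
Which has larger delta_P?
delta_P(A) = 214.2 kPa, delta_P(B) = 19.99 kPa. Answer: A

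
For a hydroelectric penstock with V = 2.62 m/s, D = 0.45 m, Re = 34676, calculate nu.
Formula: Re = \frac{V D}{\nu}
Substituting knowns: 34676 = 2.62·0.45/nu
Solving for nu: nu = 2.62·0.45/34676 = 3.400e-05 m²/s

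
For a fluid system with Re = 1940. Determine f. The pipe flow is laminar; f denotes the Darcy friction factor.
Formula: f = \frac{64}{Re}
f = 64/1940 = 0.03299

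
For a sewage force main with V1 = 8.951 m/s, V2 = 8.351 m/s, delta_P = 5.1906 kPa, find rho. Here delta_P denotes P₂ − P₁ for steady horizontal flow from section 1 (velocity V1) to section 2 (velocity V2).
Formula: \Delta P = \frac{1}{2} \rho (V_1^2 - V_2^2)
Substituting knowns: 5.1906 = 0.5·rho·(8.951² − 8.351²)/1000
Solving for rho: rho = 2·(5.1906·1000)/(8.951² − 8.351²) = 1000 kg/m³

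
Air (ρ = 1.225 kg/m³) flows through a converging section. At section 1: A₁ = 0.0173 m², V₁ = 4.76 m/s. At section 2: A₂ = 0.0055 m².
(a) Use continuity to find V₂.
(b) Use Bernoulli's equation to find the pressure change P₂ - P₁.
(a) Continuity: A₁V₁=A₂V₂ -> V₂=A₁V₁/A₂=0.0173*4.76/0.0055=14.97 m/s
(b) Bernoulli: P₂-P₁=0.5*rho*(V₁^2-V₂^2)/1000=0.5*1.225*(4.76^2-14.97^2)/1000=-0.1234 kPa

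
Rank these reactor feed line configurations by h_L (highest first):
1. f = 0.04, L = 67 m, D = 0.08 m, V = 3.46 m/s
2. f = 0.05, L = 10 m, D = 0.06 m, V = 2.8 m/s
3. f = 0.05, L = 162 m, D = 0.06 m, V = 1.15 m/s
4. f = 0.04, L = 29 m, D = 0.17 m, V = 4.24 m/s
Case 1: h_L = 20.44 m
Case 2: h_L = 3.33 m
Case 3: h_L = 9.1 m
Case 4: h_L = 6.252 m
Ranking (highest first): 1, 3, 4, 2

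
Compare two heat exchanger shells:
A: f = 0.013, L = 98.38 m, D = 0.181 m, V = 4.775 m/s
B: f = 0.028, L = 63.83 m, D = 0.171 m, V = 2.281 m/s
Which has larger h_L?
h_L(A) = 8.211 m, h_L(B) = 2.772 m. Answer: A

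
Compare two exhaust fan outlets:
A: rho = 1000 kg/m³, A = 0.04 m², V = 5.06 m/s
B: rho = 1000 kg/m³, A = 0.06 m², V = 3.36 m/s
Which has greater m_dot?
m_dot(A) = 202.4 kg/s, m_dot(B) = 201.6 kg/s. Answer: A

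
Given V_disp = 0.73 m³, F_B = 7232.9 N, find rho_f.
Formula: F_B = \rho_f g V_{disp}
Substituting knowns: 7232.9 = rho_f·9.81·0.73
Solving for rho_f: rho_f = 7232.9/(9.81·0.73) = 1010 kg/m³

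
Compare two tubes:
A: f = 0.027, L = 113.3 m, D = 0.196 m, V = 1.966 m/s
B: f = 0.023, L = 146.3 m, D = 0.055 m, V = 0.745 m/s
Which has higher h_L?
h_L(A) = 3.075 m, h_L(B) = 1.731 m. Answer: A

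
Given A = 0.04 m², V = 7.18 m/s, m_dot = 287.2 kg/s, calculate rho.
Formula: \dot{m} = \rho A V
Substituting knowns: 287.2 = rho·0.04·7.18
Solving for rho: rho = 287.2/(0.04·7.18) = 1000 kg/m³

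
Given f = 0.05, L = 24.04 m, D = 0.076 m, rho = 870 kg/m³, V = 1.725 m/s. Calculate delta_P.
Formula: \Delta P = f \frac{L}{D} \frac{\rho V^2}{2}
delta_P = 0.05·(24.04/0.076)·0.5·870·1.725²/1000 = 20.47 kPa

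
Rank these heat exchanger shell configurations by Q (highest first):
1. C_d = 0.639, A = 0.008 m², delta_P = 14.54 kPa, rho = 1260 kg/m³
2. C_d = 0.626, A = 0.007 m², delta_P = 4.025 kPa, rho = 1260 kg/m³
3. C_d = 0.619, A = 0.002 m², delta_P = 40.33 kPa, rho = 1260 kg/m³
Case 1: Q = 24.56 L/s
Case 2: Q = 11.08 L/s
Case 3: Q = 9.905 L/s
Ranking (highest first): 1, 2, 3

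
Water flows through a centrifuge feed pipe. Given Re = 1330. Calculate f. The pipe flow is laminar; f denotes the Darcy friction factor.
Formula: f = \frac{64}{Re}
f = 64/1330 = 0.04812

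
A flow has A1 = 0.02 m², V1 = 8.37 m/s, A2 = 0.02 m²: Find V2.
Formula: V_2 = \frac{A_1 V_1}{A_2}
V2 = 0.02·8.37/0.02 = 8.37 m/s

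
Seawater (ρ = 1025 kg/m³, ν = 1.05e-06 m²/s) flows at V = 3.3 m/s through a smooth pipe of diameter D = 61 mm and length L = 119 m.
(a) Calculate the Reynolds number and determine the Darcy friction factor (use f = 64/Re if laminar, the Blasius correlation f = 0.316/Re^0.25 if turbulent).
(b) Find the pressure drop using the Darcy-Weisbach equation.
(a) Re = V·D/ν = 3.3·0.061/1.05e-06 = 191710 → turbulent (Re > 4000); f = 0.316/Re^0.25 = 0.316/191710^0.25 = 0.015102 (Blasius is strictly valid for Re ≲ 1e5; used here as the smooth-pipe estimate the problem specifies)
(b) Darcy-Weisbach: ΔP = f·(L/D)·½ρV²/1000 = 0.015102·(119/0.061)·½·1025·3.3²/1000 = 164.4 kPa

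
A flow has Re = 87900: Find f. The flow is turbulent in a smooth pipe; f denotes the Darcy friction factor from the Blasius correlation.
Formula: f = \frac{0.316}{Re^{0.25}}
f = 0.316/87900^0.25 = 0.01835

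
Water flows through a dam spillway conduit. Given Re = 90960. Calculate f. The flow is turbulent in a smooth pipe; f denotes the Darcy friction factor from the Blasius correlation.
Formula: f = \frac{0.316}{Re^{0.25}}
f = 0.316/90960^0.25 = 0.0182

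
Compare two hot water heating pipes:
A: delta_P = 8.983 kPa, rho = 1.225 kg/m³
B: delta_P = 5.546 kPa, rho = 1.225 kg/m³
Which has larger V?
V(A) = 121.1 m/s, V(B) = 95.16 m/s. Answer: A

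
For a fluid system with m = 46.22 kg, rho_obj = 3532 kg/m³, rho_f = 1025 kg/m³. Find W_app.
Formula: W_{app} = mg\left(1 - \frac{\rho_f}{\rho_{obj}}\right)
W_app = 46.22·9.81·(1 − 1025/3532) = 321.8 N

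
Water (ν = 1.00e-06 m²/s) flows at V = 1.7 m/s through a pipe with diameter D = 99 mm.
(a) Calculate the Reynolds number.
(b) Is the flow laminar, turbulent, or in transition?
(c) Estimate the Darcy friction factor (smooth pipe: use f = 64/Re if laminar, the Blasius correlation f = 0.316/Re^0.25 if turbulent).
(a) Re = V·D/ν = 1.7·0.099/1.00e-06 = 168300
(b) Flow regime: turbulent (Re > 4000)
(c) Friction factor: f = 0.316/Re^0.25 = 0.316/168300^0.25 = 0.0156 (Blasius is strictly valid for Re ≲ 1e5; used here as the smooth-pipe estimate the problem specifies)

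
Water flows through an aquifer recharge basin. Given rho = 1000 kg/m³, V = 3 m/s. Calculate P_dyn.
Formula: P_{dyn} = \frac{1}{2} \rho V^2
P_dyn = 0.5·1000·3²/1000 = 4.5 kPa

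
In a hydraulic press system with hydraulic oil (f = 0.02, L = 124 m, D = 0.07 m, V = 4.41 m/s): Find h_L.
Formula: h_L = f \frac{L}{D} \frac{V^2}{2g}
h_L = 0.02·(124/0.07)·4.41²/(2·9.81) = 35.12 m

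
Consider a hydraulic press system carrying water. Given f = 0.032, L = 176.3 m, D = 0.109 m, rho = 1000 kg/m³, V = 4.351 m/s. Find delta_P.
Formula: \Delta P = f \frac{L}{D} \frac{\rho V^2}{2}
delta_P = 0.032·(176.3/0.109)·0.5·1000·4.351²/1000 = 489.9 kPa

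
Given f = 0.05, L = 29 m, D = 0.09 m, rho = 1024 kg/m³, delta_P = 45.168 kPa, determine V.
Formula: \Delta P = f \frac{L}{D} \frac{\rho V^2}{2}
Substituting knowns: 45.168 = 0.05·(29/0.09)·0.5·1024·V²/1000
Solving for V: V = √((45.168·1000)/(0.05·(29/0.09)·0.5·1024)) = 2.34 m/s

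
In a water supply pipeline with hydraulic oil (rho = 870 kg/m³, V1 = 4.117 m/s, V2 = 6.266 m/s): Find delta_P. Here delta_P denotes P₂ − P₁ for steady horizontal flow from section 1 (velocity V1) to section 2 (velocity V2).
Formula: \Delta P = \frac{1}{2} \rho (V_1^2 - V_2^2)
delta_P = 0.5·870·(4.117² − 6.266²)/1000 = -9.706 kPa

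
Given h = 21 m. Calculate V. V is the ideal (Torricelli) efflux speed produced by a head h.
Formula: V = \sqrt{2 g h}
V = √(2·9.81·21) = 20.3 m/s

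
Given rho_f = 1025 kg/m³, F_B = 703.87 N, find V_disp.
Formula: F_B = \rho_f g V_{disp}
Substituting knowns: 703.87 = 1025·9.81·V_disp
Solving for V_disp: V_disp = 703.87/(1025·9.81) = 0.07 m³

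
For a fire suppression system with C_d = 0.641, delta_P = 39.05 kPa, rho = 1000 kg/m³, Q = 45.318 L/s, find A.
Formula: Q = C_d A \sqrt{\frac{2 \Delta P}{\rho}}
Substituting knowns: 45.318 = 0.641·A·√(2·(39.05·1000)/1000)·1000
Solving for A: A = (45.318/1000)/(0.641·√(2·(39.05·1000)/1000)) = 0.008 m²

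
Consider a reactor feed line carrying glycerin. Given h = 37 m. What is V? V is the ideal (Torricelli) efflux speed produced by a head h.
Formula: V = \sqrt{2 g h}
V = √(2·9.81·37) = 26.94 m/s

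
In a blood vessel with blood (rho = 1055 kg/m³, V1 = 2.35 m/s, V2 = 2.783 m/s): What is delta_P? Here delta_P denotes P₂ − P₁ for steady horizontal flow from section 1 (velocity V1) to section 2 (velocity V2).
Formula: \Delta P = \frac{1}{2} \rho (V_1^2 - V_2^2)
delta_P = 0.5·1055·(2.35² − 2.783²)/1000 = -1.172 kPa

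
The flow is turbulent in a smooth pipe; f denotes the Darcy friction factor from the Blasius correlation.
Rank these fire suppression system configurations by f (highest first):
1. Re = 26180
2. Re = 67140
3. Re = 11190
Case 1: f = 0.02484
Case 2: f = 0.01963
Case 3: f = 0.03072
Ranking (highest first): 3, 1, 2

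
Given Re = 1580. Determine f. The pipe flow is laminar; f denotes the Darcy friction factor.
Formula: f = \frac{64}{Re}
f = 64/1580 = 0.04051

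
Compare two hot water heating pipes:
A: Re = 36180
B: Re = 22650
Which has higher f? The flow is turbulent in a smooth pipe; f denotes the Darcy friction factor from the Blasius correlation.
f(A) = 0.02291, f(B) = 0.02576. Answer: B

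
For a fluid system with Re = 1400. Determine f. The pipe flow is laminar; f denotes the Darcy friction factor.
Formula: f = \frac{64}{Re}
f = 64/1400 = 0.04571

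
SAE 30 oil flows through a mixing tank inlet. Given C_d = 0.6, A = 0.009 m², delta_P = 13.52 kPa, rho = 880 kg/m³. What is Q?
Formula: Q = C_d A \sqrt{\frac{2 \Delta P}{\rho}}
Q = 0.6·0.009·√(2·(13.52·1000)/880)·1000 = 29.93 L/s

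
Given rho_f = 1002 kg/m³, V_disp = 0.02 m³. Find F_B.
Formula: F_B = \rho_f g V_{disp}
F_B = 1002·9.81·0.02 = 196.6 N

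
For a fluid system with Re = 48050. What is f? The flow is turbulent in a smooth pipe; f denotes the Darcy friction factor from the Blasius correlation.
Formula: f = \frac{0.316}{Re^{0.25}}
f = 0.316/48050^0.25 = 0.02134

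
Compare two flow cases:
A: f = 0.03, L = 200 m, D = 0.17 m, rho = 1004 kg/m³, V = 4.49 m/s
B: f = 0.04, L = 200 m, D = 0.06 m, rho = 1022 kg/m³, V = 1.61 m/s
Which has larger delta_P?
delta_P(A) = 357.2 kPa, delta_P(B) = 176.6 kPa. Answer: A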